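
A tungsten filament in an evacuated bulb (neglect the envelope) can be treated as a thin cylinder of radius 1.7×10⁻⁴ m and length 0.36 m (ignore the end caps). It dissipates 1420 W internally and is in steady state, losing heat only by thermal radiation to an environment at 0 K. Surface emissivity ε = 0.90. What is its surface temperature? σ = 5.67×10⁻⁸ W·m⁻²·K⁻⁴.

Steady state: internal power = radiated power, P = εσA T⁴.
Radiating area A = 2πrL = 3.845×10⁻⁴ m².
T⁴ = P/(εσA) = 1420/(0.90·5.67×10⁻⁸·3.845×10⁻⁴) = 7.237×10¹³ K⁴.
T = (7.237×10¹³)^(1/4).

T ≈ 2920 K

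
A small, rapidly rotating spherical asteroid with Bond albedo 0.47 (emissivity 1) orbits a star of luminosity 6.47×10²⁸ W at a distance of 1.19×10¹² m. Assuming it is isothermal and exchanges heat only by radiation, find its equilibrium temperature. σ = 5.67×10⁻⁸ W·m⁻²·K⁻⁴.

First find the stellar flux at distance d: S = L/(4πd²) = 6.47×10²⁸/(4π·(1.19×10¹²)²) = 3636 W/m².
For an isothermal sphere, absorbed (1−a)S·πr² = emitted σ·4πr²·T⁴, so T⁴ = (1−a)S/(4σ).
T⁴ = 0.530·3636/(4·5.67×10⁻⁸) = 8.496×10⁹ K⁴.

T ≈ 304 K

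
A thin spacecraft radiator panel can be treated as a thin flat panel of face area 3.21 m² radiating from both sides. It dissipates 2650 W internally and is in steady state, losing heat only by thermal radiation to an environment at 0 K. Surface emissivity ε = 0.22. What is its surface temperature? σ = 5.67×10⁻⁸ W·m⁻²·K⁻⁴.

Steady state: internal power = radiated power, P = εσA T⁴.
Radiating area A = 2·3.21 = 6.420 m².
T⁴ = P/(εσA) = 2650/(0.22·5.67×10⁻⁸·6.420) = 3.309×10¹⁰ K⁴.
T = (3.309×10¹⁰)^(1/4).

T ≈ 427 K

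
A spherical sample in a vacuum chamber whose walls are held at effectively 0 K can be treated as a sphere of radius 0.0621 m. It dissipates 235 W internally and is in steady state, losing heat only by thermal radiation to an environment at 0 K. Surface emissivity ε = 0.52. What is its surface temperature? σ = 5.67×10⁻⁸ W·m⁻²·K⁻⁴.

Steady state: internal power = radiated power, P = εσA T⁴.
Radiating area A = 4πr² = 0.04846 m².
T⁴ = P/(εσA) = 235/(0.52·5.67×10⁻⁸·0.04846) = 1.645×10¹¹ K⁴.
T = (1.645×10¹¹)^(1/4).

T ≈ 637 K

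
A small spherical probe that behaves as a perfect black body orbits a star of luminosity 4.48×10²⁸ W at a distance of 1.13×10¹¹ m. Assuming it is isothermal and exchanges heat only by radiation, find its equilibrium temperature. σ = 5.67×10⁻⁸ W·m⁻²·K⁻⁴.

First find the stellar flux at distance d: S = L/(4πd²) = 4.48×10²⁸/(4π·(1.13×10¹¹)²) = 2.792×10⁵ W/m².
For an isothermal sphere, absorbed (1−a)S·πr² = emitted σ·4πr²·T⁴, so T⁴ = (1−a)S/(4σ).
T⁴ = 1.00·2.792×10⁵/(4·5.67×10⁻⁸) = 1.231×10¹² K⁴.

T ≈ 1050 K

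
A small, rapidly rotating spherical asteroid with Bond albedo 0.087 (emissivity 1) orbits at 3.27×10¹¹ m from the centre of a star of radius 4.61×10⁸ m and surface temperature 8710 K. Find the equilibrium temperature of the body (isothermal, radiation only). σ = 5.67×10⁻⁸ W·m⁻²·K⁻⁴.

T ≈ 226 K

The star's surface emits σT_*⁴; at distance d the flux is S = σT_*⁴(R_*/d)².
S = 5.67×10⁻⁸·(8710)⁴·(4.61×10⁸/3.27×10¹¹)² = 648.6 W/m².
For an isothermal sphere T⁴ = (1−a)S/(4σ) = 2.611×10⁹ K⁴.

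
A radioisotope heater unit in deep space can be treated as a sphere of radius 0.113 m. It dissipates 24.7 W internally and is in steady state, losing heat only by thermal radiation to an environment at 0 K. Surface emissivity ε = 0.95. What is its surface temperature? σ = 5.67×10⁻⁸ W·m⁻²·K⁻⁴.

Steady state: internal power = radiated power, P = εσA T⁴.
Radiating area A = 4πr² = 0.1605 m².
T⁴ = P/(εσA) = 24.7/(0.95·5.67×10⁻⁸·0.1605) = 2.858×10⁹ K⁴.
T = (2.858×10⁹)^(1/4).

T ≈ 231 K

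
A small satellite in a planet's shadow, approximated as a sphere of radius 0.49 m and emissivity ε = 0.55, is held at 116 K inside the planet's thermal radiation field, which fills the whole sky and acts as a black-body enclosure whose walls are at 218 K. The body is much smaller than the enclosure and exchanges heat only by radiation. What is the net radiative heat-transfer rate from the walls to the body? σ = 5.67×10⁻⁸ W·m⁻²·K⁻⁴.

P_net ≈ 195 W

For a small grey body in a large enclosure: P_net = εσA(T_body⁴ − T_wall⁴).
A = 4πr² = 3.017 m²; T_body⁴ − T_wall⁴ = 1.811×10⁸ − 2.259×10⁹ = -2.077×10⁹ K⁴.
|P_net| = 0.55·5.67×10⁻⁸·3.017·2.077×10⁹.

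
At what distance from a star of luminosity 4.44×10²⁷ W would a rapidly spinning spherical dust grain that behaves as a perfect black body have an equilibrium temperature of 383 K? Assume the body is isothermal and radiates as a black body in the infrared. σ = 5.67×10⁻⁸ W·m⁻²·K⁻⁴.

d ≈ 2.69×10¹¹ m

For an isothermal black-emitting sphere, (1−a)S·πr² = σ·4πr²·T⁴ ⇒ S = 4σT⁴/(1−a).
S = 4·5.67×10⁻⁸·(383)⁴/1.00 = 4880 W/m².
Flux falls as S = L/(4πd²), so d = √(L/(4πS)) = √(4.44×10²⁷/(4π·4880)).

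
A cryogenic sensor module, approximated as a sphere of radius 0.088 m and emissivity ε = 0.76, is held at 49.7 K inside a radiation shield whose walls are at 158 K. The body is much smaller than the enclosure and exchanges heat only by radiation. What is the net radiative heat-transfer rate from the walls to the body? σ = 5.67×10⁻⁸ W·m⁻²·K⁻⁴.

For a small grey body in a large enclosure: P_net = εσA(T_body⁴ − T_wall⁴).
A = 4πr² = 0.09731 m²; T_body⁴ − T_wall⁴ = 6.101×10⁶ − 6.232×10⁸ = -6.171×10⁸ K⁴.
|P_net| = 0.76·5.67×10⁻⁸·0.09731·6.171×10⁸.

P_net ≈ 2.59 W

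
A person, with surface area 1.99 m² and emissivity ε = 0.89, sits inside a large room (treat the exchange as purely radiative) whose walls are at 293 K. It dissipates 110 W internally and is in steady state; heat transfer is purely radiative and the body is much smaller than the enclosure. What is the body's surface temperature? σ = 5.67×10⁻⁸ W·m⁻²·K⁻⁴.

T ≈ 303 K

For a small grey body in a large enclosure, net radiated power = εσA(T⁴ − T_w⁴).
Steady state: P = εσA(T⁴ − T_w⁴) with A = 1.99 m².
T⁴ = P/(εσA) + T_w⁴ = 110/(0.89·5.67×10⁻⁸·1.990) + (293)⁴
    = 1.095×10⁹ + 7.370×10⁹ = 8.465×10⁹ K⁴.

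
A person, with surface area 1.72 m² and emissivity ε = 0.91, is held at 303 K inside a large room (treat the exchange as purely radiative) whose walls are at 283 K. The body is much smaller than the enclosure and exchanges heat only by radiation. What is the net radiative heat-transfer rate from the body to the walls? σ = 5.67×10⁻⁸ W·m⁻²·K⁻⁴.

P_net ≈ 179 W

For a small grey body in a large enclosure: P_net = εσA(T_body⁴ − T_wall⁴).
A = 1.72 m²; T_body⁴ − T_wall⁴ = 8.429×10⁹ − 6.414×10⁹ = 2.015×10⁹ K⁴.
|P_net| = 0.91·5.67×10⁻⁸·1.720·2.015×10⁹.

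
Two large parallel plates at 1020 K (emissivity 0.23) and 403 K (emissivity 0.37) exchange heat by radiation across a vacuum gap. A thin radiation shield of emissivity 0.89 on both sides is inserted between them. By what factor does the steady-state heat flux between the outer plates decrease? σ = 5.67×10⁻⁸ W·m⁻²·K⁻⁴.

Without shield: q₀ = σΔ(T⁴)/(1/ε₁+1/ε₂−1) with denominator 6.051.
With shield the two gaps are in series; the resistances add: (1/ε₁+1/ε_s−1)+(1/ε_s+1/ε₂−1) = 4.471+2.826 = 7.298.
Heat-flux ratio q₀/q = 7.298/6.051.

factor ≈ 1.21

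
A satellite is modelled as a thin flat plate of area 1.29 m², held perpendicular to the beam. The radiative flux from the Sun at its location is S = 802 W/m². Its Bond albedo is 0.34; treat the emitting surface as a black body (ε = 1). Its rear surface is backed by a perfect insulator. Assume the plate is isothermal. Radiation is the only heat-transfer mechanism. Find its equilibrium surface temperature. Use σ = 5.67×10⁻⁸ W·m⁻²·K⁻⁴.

T ≈ 311 K

At equilibrium, absorbed power = emitted power.
Absorbing cross-section = A = 1.290 m²; emitting surface = A = 1.290 m² (ratio 1).
(1−a)S·A_cross = εσ·A_surf·T⁴  ⇒  T⁴ = (1−a)S/(1σ).
T⁴ = 0.660·802/(1·5.67×10⁻⁸) = 9.335×10⁹ K⁴.
T = (9.335×10⁹)^(1/4).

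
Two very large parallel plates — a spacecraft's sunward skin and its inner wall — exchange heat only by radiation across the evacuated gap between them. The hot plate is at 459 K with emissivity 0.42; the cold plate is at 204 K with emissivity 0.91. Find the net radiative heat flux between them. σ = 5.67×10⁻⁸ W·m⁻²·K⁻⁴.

For two infinite grey parallel plates, q = σ(T₁⁴ − T₂⁴)/(1/ε₁ + 1/ε₂ − 1).
T₁⁴ − T₂⁴ = 4.439×10¹⁰ − 1.732×10⁹ = 4.265×10¹⁰ K⁴.
1/ε₁ + 1/ε₂ − 1 = 2.381 + 1.099 − 1 = 2.480.
q = 5.67×10⁻⁸ × 4.265×10¹⁰ / 2.480.

q ≈ 975 W/m²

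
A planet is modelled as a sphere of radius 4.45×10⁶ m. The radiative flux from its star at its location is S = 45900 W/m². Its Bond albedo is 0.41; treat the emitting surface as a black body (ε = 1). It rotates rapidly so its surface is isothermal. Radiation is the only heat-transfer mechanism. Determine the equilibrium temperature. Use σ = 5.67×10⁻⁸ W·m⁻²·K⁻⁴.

At equilibrium, absorbed power = emitted power.
Absorbing cross-section = πr² = 6.221×10¹³ m²; emitting surface = 4πr² = 2.488×10¹⁴ m² (ratio 4).
(1−a)S·A_cross = εσ·A_surf·T⁴  ⇒  T⁴ = (1−a)S/(4σ).
T⁴ = 0.590·45900/(4·5.67×10⁻⁸) = 1.194×10¹¹ K⁴.
T = (1.194×10¹¹)^(1/4).

T ≈ 588 K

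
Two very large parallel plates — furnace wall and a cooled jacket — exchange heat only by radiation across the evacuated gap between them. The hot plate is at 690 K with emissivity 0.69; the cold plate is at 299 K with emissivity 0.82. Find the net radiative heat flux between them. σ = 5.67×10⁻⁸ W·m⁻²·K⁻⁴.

q ≈ 7430 W/m²

For two infinite grey parallel plates, q = σ(T₁⁴ − T₂⁴)/(1/ε₁ + 1/ε₂ − 1).
T₁⁴ − T₂⁴ = 2.267×10¹¹ − 7.993×10⁹ = 2.187×10¹¹ K⁴.
1/ε₁ + 1/ε₂ − 1 = 1.449 + 1.220 − 1 = 1.669.
q = 5.67×10⁻⁸ × 2.187×10¹¹ / 1.669.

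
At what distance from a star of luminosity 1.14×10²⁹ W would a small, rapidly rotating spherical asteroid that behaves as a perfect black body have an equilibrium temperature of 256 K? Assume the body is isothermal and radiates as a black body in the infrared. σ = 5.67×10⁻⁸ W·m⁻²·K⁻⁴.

For an isothermal black-emitting sphere, (1−a)S·πr² = σ·4πr²·T⁴ ⇒ S = 4σT⁴/(1−a).
S = 4·5.67×10⁻⁸·(256)⁴/1.00 = 974.1 W/m².
Flux falls as S = L/(4πd²), so d = √(L/(4πS)) = √(1.14×10²⁹/(4π·974.1)).

d ≈ 3.05×10¹² m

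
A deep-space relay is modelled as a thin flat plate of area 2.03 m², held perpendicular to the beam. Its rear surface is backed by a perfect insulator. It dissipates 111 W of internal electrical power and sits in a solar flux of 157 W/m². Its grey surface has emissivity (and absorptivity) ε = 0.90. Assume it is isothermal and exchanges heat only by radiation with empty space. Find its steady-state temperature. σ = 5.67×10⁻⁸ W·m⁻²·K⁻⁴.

At steady state, absorbed solar power + internal power = radiated power.
Absorbed: α·S·A_cross = 0.90·157·2.030 = 286.8 W (cross-section A).
Total input = 286.8 + 111 = 397.8 W.
Radiated: εσ·A_surf·T⁴ with A_surf = A = 2.030 m².
T⁴ = 397.8/(0.90·5.67×10⁻⁸·2.030) = 3.840×10⁹ K⁴.

T ≈ 249 K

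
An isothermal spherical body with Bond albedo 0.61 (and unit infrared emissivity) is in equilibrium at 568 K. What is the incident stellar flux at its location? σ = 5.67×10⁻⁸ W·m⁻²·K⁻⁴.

(1−a)S·πr² = σ·4πr²·T⁴ ⇒ S = 4σT⁴/(1−a).
S = 4·5.67×10⁻⁸·1.041×10¹¹/0.390.

S ≈ 60500 W/m²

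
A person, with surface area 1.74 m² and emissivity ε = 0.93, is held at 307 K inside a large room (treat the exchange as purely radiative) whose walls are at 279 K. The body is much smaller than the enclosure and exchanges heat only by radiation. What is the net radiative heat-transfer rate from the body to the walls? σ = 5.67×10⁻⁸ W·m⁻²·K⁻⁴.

For a small grey body in a large enclosure: P_net = εσA(T_body⁴ − T_wall⁴).
A = 1.74 m²; T_body⁴ − T_wall⁴ = 8.883×10⁹ − 6.059×10⁹ = 2.824×10⁹ K⁴.
|P_net| = 0.93·5.67×10⁻⁸·1.740·2.824×10⁹.

P_net ≈ 259 W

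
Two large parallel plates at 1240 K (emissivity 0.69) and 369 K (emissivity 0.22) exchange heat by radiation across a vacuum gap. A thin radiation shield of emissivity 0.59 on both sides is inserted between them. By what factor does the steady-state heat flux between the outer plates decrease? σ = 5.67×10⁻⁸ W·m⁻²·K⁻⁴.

Without shield: q₀ = σΔ(T⁴)/(1/ε₁+1/ε₂−1) with denominator 4.995.
With shield the two gaps are in series; the resistances add: (1/ε₁+1/ε_s−1)+(1/ε_s+1/ε₂−1) = 2.144+5.240 = 7.385.
Heat-flux ratio q₀/q = 7.385/4.995.

factor ≈ 1.48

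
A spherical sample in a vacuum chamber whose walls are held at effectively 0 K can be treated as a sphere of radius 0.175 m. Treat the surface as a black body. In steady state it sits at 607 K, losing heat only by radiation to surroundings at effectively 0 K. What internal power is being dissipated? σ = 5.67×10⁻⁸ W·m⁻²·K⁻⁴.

P ≈ 2960 W

Steady state: P = εσA T⁴.
A = 4πr² = 0.3848 m²; T⁴ = (607)⁴ = 1.358×10¹¹ K⁴.
P = 1.0 × 5.67×10⁻⁸ × 0.3848 × 1.358×10¹¹.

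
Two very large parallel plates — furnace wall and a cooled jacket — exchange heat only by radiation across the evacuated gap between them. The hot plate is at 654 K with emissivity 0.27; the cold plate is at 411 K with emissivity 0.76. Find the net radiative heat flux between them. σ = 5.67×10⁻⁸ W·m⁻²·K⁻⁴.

q ≈ 2180 W/m²

For two infinite grey parallel plates, q = σ(T₁⁴ − T₂⁴)/(1/ε₁ + 1/ε₂ − 1).
T₁⁴ − T₂⁴ = 1.829×10¹¹ − 2.853×10¹⁰ = 1.544×10¹¹ K⁴.
1/ε₁ + 1/ε₂ − 1 = 3.704 + 1.316 − 1 = 4.019.
q = 5.67×10⁻⁸ × 1.544×10¹¹ / 4.019.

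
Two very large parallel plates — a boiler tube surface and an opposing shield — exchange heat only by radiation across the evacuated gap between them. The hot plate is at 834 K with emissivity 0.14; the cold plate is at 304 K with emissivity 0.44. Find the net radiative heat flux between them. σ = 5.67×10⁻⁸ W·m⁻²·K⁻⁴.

For two infinite grey parallel plates, q = σ(T₁⁴ − T₂⁴)/(1/ε₁ + 1/ε₂ − 1).
T₁⁴ − T₂⁴ = 4.838×10¹¹ − 8.541×10⁹ = 4.753×10¹¹ K⁴.
1/ε₁ + 1/ε₂ − 1 = 7.143 + 2.273 − 1 = 8.416.
q = 5.67×10⁻⁸ × 4.753×10¹¹ / 8.416.

q ≈ 3200 W/m²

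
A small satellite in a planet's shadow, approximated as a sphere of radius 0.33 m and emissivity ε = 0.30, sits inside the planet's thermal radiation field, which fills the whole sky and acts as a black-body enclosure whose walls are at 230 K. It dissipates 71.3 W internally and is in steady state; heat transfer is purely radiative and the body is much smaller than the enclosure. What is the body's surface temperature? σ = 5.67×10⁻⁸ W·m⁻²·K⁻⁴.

For a small grey body in a large enclosure, net radiated power = εσA(T⁴ − T_w⁴).
Steady state: P = εσA(T⁴ − T_w⁴) with A = 4πr² = 1.368 m².
T⁴ = P/(εσA) + T_w⁴ = 71.3/(0.30·5.67×10⁻⁸·1.368) + (230)⁴
    = 3.063×10⁹ + 2.798×10⁹ = 5.861×10⁹ K⁴.

T ≈ 277 K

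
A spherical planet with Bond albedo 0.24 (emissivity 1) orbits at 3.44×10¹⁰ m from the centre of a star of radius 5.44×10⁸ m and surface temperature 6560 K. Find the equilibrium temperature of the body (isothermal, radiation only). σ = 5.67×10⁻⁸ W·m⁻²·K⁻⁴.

The star's surface emits σT_*⁴; at distance d the flux is S = σT_*⁴(R_*/d)².
S = 5.67×10⁻⁸·(6560)⁴·(5.44×10⁸/3.44×10¹⁰)² = 26260 W/m².
For an isothermal sphere T⁴ = (1−a)S/(4σ) = 8.799×10¹⁰ K⁴.

T ≈ 545 K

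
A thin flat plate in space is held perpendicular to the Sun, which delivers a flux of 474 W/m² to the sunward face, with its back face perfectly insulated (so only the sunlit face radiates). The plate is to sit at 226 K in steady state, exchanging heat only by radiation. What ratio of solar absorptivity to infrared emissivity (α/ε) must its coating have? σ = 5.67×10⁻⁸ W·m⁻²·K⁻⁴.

α/ε ≈ 0.312

Balance: αS·A = εσ·1A·T⁴ ⇒ α/ε = σT⁴/S.
α/ε = 5.67×10⁻⁸·(226)⁴/474 = 5.67×10⁻⁸·2.609×10⁹/474.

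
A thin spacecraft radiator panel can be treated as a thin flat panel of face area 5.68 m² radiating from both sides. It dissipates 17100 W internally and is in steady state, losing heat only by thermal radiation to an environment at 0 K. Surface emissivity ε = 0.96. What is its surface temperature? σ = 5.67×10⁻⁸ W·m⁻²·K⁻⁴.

Steady state: internal power = radiated power, P = εσA T⁴.
Radiating area A = 2·5.68 = 11.36 m².
T⁴ = P/(εσA) = 17100/(0.96·5.67×10⁻⁸·11.36) = 2.765×10¹⁰ K⁴.
T = (2.765×10¹⁰)^(1/4).

T ≈ 408 K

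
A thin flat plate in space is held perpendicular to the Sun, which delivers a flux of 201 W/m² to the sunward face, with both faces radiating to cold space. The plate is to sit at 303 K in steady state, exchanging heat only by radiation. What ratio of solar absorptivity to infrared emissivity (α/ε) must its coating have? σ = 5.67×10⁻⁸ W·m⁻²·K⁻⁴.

α/ε ≈ 4.76

Balance: αS·A = εσ·2A·T⁴ ⇒ α/ε = 2σT⁴/S.
α/ε = 2·5.67×10⁻⁸·(303)⁴/201 = 2·5.67×10⁻⁸·8.429×10⁹/201.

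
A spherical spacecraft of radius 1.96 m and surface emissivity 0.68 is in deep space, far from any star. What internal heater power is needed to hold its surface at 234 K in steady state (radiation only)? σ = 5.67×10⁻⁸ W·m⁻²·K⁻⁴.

P ≈ 5580 W

P = εσ·4πr²·T⁴.
4πr² = 48.27 m²; T⁴ = 2.998×10⁹ K⁴.
P = 0.68·5.67×10⁻⁸·48.27·2.998×10⁹.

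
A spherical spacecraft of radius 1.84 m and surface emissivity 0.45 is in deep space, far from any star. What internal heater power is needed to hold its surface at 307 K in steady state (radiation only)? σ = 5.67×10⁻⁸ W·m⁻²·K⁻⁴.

P ≈ 9640 W

P = εσ·4πr²·T⁴.
4πr² = 42.54 m²; T⁴ = 8.883×10⁹ K⁴.
P = 0.45·5.67×10⁻⁸·42.54·8.883×10⁹.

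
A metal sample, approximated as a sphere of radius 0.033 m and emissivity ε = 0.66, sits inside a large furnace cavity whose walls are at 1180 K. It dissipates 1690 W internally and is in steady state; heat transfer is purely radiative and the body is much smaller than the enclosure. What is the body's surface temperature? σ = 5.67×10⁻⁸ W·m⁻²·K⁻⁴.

T ≈ 1510 K

For a small grey body in a large enclosure, net radiated power = εσA(T⁴ − T_w⁴).
Steady state: P = εσA(T⁴ − T_w⁴) with A = 4πr² = 0.01368 m².
T⁴ = P/(εσA) + T_w⁴ = 1690/(0.66·5.67×10⁻⁸·0.01368) + (1180)⁴
    = 3.300×10¹² + 1.939×10¹² = 5.239×10¹² K⁴.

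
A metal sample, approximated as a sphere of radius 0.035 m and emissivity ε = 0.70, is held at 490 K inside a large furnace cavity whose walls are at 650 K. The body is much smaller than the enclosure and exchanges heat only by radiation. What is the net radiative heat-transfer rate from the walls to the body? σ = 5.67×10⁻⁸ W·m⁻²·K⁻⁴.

For a small grey body in a large enclosure: P_net = εσA(T_body⁴ − T_wall⁴).
A = 4πr² = 0.01539 m²; T_body⁴ − T_wall⁴ = 5.765×10¹⁰ − 1.785×10¹¹ = -1.209×10¹¹ K⁴.
|P_net| = 0.70·5.67×10⁻⁸·0.01539·1.209×10¹¹.

P_net ≈ 73.8 W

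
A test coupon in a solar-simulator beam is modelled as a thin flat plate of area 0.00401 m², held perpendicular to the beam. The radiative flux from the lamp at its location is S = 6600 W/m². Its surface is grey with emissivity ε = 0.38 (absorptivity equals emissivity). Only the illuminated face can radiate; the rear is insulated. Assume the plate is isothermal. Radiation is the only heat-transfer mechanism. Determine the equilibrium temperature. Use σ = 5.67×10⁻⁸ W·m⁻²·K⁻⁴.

At equilibrium, absorbed power = emitted power.
Absorbing cross-section = A = 0.004010 m²; emitting surface = A = 0.004010 m² (ratio 1).
εS·A_cross = εσ·A_surf·T⁴  ⇒  T⁴ = S/(1σ)   (ε cancels).
T⁴ = 6600/(1·5.67×10⁻⁸) = 1.164×10¹¹ K⁴.
T = (1.164×10¹¹)^(1/4).

T ≈ 584 K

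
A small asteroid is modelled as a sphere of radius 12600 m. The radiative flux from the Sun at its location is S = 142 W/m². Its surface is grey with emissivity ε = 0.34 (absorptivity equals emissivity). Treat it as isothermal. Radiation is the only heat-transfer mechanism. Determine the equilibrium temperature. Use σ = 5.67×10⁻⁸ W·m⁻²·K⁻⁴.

T ≈ 158 K

At equilibrium, absorbed power = emitted power.
Absorbing cross-section = πr² = 4.988×10⁸ m²; emitting surface = 4πr² = 1.995×10⁹ m² (ratio 4).
εS·A_cross = εσ·A_surf·T⁴  ⇒  T⁴ = S/(4σ)   (ε cancels).
T⁴ = 142/(4·5.67×10⁻⁸) = 6.261×10⁸ K⁴.
T = (6.261×10⁸)^(1/4).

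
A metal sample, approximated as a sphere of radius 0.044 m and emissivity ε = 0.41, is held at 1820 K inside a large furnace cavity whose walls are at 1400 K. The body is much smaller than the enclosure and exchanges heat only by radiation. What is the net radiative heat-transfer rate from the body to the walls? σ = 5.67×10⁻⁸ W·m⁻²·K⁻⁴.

P_net ≈ 4030 W

For a small grey body in a large enclosure: P_net = εσA(T_body⁴ − T_wall⁴).
A = 4πr² = 0.02433 m²; T_body⁴ − T_wall⁴ = 1.097×10¹³ − 3.842×10¹² = 7.130×10¹² K⁴.
|P_net| = 0.41·5.67×10⁻⁸·0.02433·7.130×10¹².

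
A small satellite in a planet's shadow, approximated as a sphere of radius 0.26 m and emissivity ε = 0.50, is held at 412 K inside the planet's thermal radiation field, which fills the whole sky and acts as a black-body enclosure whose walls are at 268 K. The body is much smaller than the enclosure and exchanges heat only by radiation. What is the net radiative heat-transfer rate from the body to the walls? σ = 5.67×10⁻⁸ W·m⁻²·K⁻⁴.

P_net ≈ 570 W

For a small grey body in a large enclosure: P_net = εσA(T_body⁴ − T_wall⁴).
A = 4πr² = 0.8495 m²; T_body⁴ − T_wall⁴ = 2.881×10¹⁰ − 5.159×10⁹ = 2.365×10¹⁰ K⁴.
|P_net| = 0.50·5.67×10⁻⁸·0.8495·2.365×10¹⁰.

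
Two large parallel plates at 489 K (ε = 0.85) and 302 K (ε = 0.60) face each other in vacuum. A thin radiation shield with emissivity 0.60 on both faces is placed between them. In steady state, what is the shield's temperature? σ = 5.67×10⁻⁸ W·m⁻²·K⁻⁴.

T_s ≈ 434 K

In steady state the net flux on the hot side equals that on the cold side.
σ(T₁⁴−T_s⁴)/D₁ = σ(T_s⁴−T₂⁴)/D₂, with D₁ = 1/ε₁+1/ε_s−1 = 1.843, D₂ = 1/ε_s+1/ε₂−1 = 2.333.
Solve for T_s⁴: T_s⁴ = (D₂·T₁⁴ + D₁·T₂⁴)/(D₁+D₂) = 3.562×10¹⁰ K⁴.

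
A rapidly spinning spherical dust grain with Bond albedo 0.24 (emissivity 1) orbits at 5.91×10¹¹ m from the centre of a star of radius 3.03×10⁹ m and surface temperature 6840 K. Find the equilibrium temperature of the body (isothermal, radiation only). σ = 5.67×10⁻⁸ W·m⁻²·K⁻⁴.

The star's surface emits σT_*⁴; at distance d the flux is S = σT_*⁴(R_*/d)².
S = 5.67×10⁻⁸·(6840)⁴·(3.03×10⁹/5.91×10¹¹)² = 3262 W/m².
For an isothermal sphere T⁴ = (1−a)S/(4σ) = 1.093×10¹⁰ K⁴.

T ≈ 323 K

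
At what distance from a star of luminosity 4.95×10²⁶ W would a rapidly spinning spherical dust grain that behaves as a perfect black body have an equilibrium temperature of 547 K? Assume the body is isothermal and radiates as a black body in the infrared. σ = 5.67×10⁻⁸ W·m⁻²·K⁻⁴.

d ≈ 4.40×10¹⁰ m

For an isothermal black-emitting sphere, (1−a)S·πr² = σ·4πr²·T⁴ ⇒ S = 4σT⁴/(1−a).
S = 4·5.67×10⁻⁸·(547)⁴/1.00 = 20300 W/m².
Flux falls as S = L/(4πd²), so d = √(L/(4πS)) = √(4.95×10²⁶/(4π·20300)).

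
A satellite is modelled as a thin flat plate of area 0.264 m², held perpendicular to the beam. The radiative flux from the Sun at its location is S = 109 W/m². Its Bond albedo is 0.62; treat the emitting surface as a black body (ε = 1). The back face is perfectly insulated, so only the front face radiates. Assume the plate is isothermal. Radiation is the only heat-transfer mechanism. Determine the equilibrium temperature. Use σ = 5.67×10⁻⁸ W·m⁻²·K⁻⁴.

T ≈ 164 K

At equilibrium, absorbed power = emitted power.
Absorbing cross-section = A = 0.2640 m²; emitting surface = A = 0.2640 m² (ratio 1).
(1−a)S·A_cross = εσ·A_surf·T⁴  ⇒  T⁴ = (1−a)S/(1σ).
T⁴ = 0.380·109/(1·5.67×10⁻⁸) = 7.305×10⁸ K⁴.
T = (7.305×10⁸)^(1/4).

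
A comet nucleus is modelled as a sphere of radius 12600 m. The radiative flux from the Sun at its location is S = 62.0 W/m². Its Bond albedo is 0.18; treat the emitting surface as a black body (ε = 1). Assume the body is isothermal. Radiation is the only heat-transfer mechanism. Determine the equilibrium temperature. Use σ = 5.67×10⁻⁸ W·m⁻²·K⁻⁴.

At equilibrium, absorbed power = emitted power.
Absorbing cross-section = πr² = 4.988×10⁸ m²; emitting surface = 4πr² = 1.995×10⁹ m² (ratio 4).
(1−a)S·A_cross = εσ·A_surf·T⁴  ⇒  T⁴ = (1−a)S/(4σ).
T⁴ = 0.820·62.0/(4·5.67×10⁻⁸) = 2.242×10⁸ K⁴.
T = (2.242×10⁸)^(1/4).

T ≈ 122 K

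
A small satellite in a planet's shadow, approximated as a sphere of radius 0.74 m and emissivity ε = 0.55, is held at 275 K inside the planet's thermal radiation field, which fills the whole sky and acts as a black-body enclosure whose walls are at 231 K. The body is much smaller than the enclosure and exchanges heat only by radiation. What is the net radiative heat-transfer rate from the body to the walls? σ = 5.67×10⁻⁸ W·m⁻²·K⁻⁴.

For a small grey body in a large enclosure: P_net = εσA(T_body⁴ − T_wall⁴).
A = 4πr² = 6.881 m²; T_body⁴ − T_wall⁴ = 5.719×10⁹ − 2.847×10⁹ = 2.872×10⁹ K⁴.
|P_net| = 0.55·5.67×10⁻⁸·6.881·2.872×10⁹.

P_net ≈ 616 W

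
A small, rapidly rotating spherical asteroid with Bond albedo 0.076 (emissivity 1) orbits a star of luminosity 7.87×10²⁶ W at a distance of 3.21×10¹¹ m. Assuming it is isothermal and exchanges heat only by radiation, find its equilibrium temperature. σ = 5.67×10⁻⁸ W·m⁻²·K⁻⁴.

T ≈ 223 K

First find the stellar flux at distance d: S = L/(4πd²) = 7.87×10²⁶/(4π·(3.21×10¹¹)²) = 607.8 W/m².
For an isothermal sphere, absorbed (1−a)S·πr² = emitted σ·4πr²·T⁴, so T⁴ = (1−a)S/(4σ).
T⁴ = 0.924·607.8/(4·5.67×10⁻⁸) = 2.476×10⁹ K⁴.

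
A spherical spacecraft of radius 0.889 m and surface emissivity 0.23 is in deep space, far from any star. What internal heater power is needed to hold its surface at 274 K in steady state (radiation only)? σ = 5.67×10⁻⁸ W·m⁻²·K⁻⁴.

P ≈ 730 W

P = εσ·4πr²·T⁴.
4πr² = 9.931 m²; T⁴ = 5.636×10⁹ K⁴.
P = 0.23·5.67×10⁻⁸·9.931·5.636×10⁹.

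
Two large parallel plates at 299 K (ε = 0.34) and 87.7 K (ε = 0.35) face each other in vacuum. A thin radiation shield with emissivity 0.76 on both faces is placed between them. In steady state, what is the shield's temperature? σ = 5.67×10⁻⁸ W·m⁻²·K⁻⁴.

T_s ≈ 251 K

In steady state the net flux on the hot side equals that on the cold side.
σ(T₁⁴−T_s⁴)/D₁ = σ(T_s⁴−T₂⁴)/D₂, with D₁ = 1/ε₁+1/ε_s−1 = 3.257, D₂ = 1/ε_s+1/ε₂−1 = 3.173.
Solve for T_s⁴: T_s⁴ = (D₂·T₁⁴ + D₁·T₂⁴)/(D₁+D₂) = 3.974×10⁹ K⁴.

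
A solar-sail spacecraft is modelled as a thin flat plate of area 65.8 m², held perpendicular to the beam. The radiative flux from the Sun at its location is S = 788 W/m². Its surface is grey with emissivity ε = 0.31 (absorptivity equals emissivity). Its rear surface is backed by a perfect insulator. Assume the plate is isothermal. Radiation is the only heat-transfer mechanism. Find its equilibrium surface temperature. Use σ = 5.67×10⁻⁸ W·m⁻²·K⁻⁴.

T ≈ 343 K

At equilibrium, absorbed power = emitted power.
Absorbing cross-section = A = 65.80 m²; emitting surface = A = 65.80 m² (ratio 1).
εS·A_cross = εσ·A_surf·T⁴  ⇒  T⁴ = S/(1σ)   (ε cancels).
T⁴ = 788/(1·5.67×10⁻⁸) = 1.390×10¹⁰ K⁴.
T = (1.390×10¹⁰)^(1/4).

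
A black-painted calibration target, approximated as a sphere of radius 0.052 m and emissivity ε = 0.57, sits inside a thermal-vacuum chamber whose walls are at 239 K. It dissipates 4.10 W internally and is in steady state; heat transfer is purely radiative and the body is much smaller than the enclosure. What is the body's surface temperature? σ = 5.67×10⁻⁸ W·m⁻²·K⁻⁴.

For a small grey body in a large enclosure, net radiated power = εσA(T⁴ − T_w⁴).
Steady state: P = εσA(T⁴ − T_w⁴) with A = 4πr² = 0.03398 m².
T⁴ = P/(εσA) + T_w⁴ = 4.10/(0.57·5.67×10⁻⁸·0.03398) + (239)⁴
    = 3.733×10⁹ + 3.263×10⁹ = 6.996×10⁹ K⁴.

T ≈ 289 K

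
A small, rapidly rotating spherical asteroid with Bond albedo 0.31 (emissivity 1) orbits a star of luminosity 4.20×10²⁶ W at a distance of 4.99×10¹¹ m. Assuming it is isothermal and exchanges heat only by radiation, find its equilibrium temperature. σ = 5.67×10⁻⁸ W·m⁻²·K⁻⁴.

First find the stellar flux at distance d: S = L/(4πd²) = 4.20×10²⁶/(4π·(4.99×10¹¹)²) = 134.2 W/m².
For an isothermal sphere, absorbed (1−a)S·πr² = emitted σ·4πr²·T⁴, so T⁴ = (1−a)S/(4σ).
T⁴ = 0.690·134.2/(4·5.67×10⁻⁸) = 4.084×10⁸ K⁴.

T ≈ 142 K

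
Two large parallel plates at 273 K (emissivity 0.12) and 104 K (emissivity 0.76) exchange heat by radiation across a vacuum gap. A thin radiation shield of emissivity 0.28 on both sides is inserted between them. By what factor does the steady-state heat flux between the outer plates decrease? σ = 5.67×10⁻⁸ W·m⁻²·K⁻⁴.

Without shield: q₀ = σΔ(T⁴)/(1/ε₁+1/ε₂−1) with denominator 8.649.
With shield the two gaps are in series; the resistances add: (1/ε₁+1/ε_s−1)+(1/ε_s+1/ε₂−1) = 10.90+3.887 = 14.79.
Heat-flux ratio q₀/q = 14.79/8.649.

factor ≈ 1.71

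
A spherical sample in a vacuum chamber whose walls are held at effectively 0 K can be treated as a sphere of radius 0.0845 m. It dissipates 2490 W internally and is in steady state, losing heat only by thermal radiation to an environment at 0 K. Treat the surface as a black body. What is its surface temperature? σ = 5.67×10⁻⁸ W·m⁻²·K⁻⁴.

T ≈ 836 K

Steady state: internal power = radiated power, P = εσA T⁴.
Radiating area A = 4πr² = 0.08973 m².
T⁴ = P/(εσA) = 2490/(1.0·5.67×10⁻⁸·0.08973) = 4.894×10¹¹ K⁴.
T = (4.894×10¹¹)^(1/4).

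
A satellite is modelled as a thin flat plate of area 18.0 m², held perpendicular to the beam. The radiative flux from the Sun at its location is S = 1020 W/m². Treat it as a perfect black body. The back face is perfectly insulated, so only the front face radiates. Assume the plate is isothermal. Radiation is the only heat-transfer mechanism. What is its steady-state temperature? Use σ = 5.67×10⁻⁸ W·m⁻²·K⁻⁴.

T ≈ 366 K

At equilibrium, absorbed power = emitted power.
Absorbing cross-section = A = 18.00 m²; emitting surface = A = 18.00 m² (ratio 1).
S·A_cross = εσ·A_surf·T⁴  ⇒  T⁴ = S/(1σ).
T⁴ = 1.00·1020/(1·5.67×10⁻⁸) = 1.799×10¹⁰ K⁴.
T = (1.799×10¹⁰)^(1/4).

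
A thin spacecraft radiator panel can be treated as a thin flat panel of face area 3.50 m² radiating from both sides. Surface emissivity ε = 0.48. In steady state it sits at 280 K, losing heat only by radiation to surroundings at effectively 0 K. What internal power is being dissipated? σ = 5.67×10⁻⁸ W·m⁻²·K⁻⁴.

Steady state: P = εσA T⁴.
A = 2·3.50 = 7.000 m²; T⁴ = (280)⁴ = 6.147×10⁹ K⁴.
P = 0.48 × 5.67×10⁻⁸ × 7.000 × 6.147×10⁹.

P ≈ 1170 W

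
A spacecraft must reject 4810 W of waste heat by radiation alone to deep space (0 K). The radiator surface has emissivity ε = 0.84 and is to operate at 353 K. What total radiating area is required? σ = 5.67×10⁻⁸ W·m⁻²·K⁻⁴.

A ≈ 6.50 m²

P = εσA T⁴ ⇒ A = P/(εσT⁴).
T⁴ = 1.553×10¹⁰ K⁴.
A = 4810/(0.84 × 5.67×10⁻⁸ × 1.553×10¹⁰).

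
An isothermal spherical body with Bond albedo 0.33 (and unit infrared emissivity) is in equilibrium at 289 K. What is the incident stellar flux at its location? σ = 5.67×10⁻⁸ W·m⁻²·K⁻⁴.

S ≈ 2360 W/m²

(1−a)S·πr² = σ·4πr²·T⁴ ⇒ S = 4σT⁴/(1−a).
S = 4·5.67×10⁻⁸·6.976×10⁹/0.670.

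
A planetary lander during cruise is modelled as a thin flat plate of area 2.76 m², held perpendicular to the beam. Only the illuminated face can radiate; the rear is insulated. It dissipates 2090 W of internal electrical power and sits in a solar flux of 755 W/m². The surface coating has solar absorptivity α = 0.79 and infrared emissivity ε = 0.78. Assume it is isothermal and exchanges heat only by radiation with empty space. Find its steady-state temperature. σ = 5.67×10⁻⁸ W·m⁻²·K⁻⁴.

T ≈ 418 K

At steady state, absorbed solar power + internal power = radiated power.
Absorbed: α·S·A_cross = 0.79·755·2.760 = 1646 W (cross-section A).
Total input = 1646 + 2090 = 3736 W.
Radiated: εσ·A_surf·T⁴ with A_surf = A = 2.760 m².
T⁴ = 3736/(0.78·5.67×10⁻⁸·2.760) = 3.061×10¹⁰ K⁴.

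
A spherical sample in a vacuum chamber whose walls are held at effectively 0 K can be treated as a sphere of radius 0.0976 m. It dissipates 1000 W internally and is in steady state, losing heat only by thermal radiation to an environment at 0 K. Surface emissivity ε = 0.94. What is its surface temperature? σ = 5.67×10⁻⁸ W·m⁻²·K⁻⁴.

Steady state: internal power = radiated power, P = εσA T⁴.
Radiating area A = 4πr² = 0.1197 m².
T⁴ = P/(εσA) = 1000/(0.94·5.67×10⁻⁸·0.1197) = 1.567×10¹¹ K⁴.
T = (1.567×10¹¹)^(1/4).

T ≈ 629 K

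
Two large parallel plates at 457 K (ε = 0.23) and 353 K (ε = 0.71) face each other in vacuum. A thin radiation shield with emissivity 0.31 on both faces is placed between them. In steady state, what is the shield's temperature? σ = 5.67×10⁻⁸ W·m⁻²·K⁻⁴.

In steady state the net flux on the hot side equals that on the cold side.
σ(T₁⁴−T_s⁴)/D₁ = σ(T_s⁴−T₂⁴)/D₂, with D₁ = 1/ε₁+1/ε_s−1 = 6.574, D₂ = 1/ε_s+1/ε₂−1 = 3.634.
Solve for T_s⁴: T_s⁴ = (D₂·T₁⁴ + D₁·T₂⁴)/(D₁+D₂) = 2.553×10¹⁰ K⁴.

T_s ≈ 400 K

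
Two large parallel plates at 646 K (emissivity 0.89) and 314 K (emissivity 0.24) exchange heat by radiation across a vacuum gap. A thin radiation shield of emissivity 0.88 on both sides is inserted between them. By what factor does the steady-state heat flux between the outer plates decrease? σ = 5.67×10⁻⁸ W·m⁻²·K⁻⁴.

Without shield: q₀ = σΔ(T⁴)/(1/ε₁+1/ε₂−1) with denominator 4.290.
With shield the two gaps are in series; the resistances add: (1/ε₁+1/ε_s−1)+(1/ε_s+1/ε₂−1) = 1.260+4.303 = 5.563.
Heat-flux ratio q₀/q = 5.563/4.290.

factor ≈ 1.30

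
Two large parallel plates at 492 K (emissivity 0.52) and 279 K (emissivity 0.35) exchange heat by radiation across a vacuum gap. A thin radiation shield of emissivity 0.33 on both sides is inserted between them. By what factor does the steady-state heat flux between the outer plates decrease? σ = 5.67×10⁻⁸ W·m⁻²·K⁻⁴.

Without shield: q₀ = σΔ(T⁴)/(1/ε₁+1/ε₂−1) with denominator 3.780.
With shield the two gaps are in series; the resistances add: (1/ε₁+1/ε_s−1)+(1/ε_s+1/ε₂−1) = 3.953+4.887 = 8.841.
Heat-flux ratio q₀/q = 8.841/3.780.

factor ≈ 2.34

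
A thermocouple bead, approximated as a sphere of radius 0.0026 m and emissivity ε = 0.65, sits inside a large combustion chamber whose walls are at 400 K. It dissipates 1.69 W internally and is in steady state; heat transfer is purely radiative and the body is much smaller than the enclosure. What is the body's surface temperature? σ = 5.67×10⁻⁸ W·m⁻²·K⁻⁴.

T ≈ 867 K

For a small grey body in a large enclosure, net radiated power = εσA(T⁴ − T_w⁴).
Steady state: P = εσA(T⁴ − T_w⁴) with A = 4πr² = 8.495×10⁻⁵ m².
T⁴ = P/(εσA) + T_w⁴ = 1.69/(0.65·5.67×10⁻⁸·8.495×10⁻⁵) + (400)⁴
    = 5.398×10¹¹ + 2.560×10¹⁰ = 5.654×10¹¹ K⁴.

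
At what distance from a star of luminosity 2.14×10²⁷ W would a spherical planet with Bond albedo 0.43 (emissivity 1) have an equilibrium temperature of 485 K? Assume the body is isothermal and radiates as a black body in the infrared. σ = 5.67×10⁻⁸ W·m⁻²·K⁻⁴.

d ≈ 8.79×10¹⁰ m

For an isothermal black-emitting sphere, (1−a)S·πr² = σ·4πr²·T⁴ ⇒ S = 4σT⁴/(1−a).
S = 4·5.67×10⁻⁸·(485)⁴/0.570 = 22020 W/m².
Flux falls as S = L/(4πd²), so d = √(L/(4πS)) = √(2.14×10²⁷/(4π·22020)).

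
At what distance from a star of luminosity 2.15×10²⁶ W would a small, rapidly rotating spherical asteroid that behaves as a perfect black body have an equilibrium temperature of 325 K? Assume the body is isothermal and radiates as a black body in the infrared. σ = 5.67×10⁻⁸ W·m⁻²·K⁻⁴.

For an isothermal black-emitting sphere, (1−a)S·πr² = σ·4πr²·T⁴ ⇒ S = 4σT⁴/(1−a).
S = 4·5.67×10⁻⁸·(325)⁴/1.00 = 2530 W/m².
Flux falls as S = L/(4πd²), so d = √(L/(4πS)) = √(2.15×10²⁶/(4π·2530)).

d ≈ 8.22×10¹⁰ m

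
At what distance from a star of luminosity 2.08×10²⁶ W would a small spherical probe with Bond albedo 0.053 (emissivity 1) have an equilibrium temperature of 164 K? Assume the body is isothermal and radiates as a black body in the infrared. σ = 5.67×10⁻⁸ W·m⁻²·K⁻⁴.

For an isothermal black-emitting sphere, (1−a)S·πr² = σ·4πr²·T⁴ ⇒ S = 4σT⁴/(1−a).
S = 4·5.67×10⁻⁸·(164)⁴/0.947 = 173.2 W/m².
Flux falls as S = L/(4πd²), so d = √(L/(4πS)) = √(2.08×10²⁶/(4π·173.2)).

d ≈ 3.09×10¹¹ m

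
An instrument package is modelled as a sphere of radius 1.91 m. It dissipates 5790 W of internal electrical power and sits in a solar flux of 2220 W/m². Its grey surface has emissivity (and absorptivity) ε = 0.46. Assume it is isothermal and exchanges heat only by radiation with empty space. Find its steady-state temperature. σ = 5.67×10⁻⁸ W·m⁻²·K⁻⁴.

T ≈ 348 K

At steady state, absorbed solar power + internal power = radiated power.
Absorbed: α·S·A_cross = 0.46·2220·11.46 = 11700 W (cross-section πr²).
Total input = 11700 + 5790 = 17490 W.
Radiated: εσ·A_surf·T⁴ with A_surf = 4πr² = 45.84 m².
T⁴ = 17490/(0.46·5.67×10⁻⁸·45.84) = 1.463×10¹⁰ K⁴.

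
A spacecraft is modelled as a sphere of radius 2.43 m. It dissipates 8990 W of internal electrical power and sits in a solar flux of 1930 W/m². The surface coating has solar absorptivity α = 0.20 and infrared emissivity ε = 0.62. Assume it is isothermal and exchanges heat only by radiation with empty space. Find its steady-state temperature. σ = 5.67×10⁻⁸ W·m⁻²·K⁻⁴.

T ≈ 281 K

At steady state, absorbed solar power + internal power = radiated power.
Absorbed: α·S·A_cross = 0.20·1930·18.55 = 7161 W (cross-section πr²).
Total input = 7161 + 8990 = 16150 W.
Radiated: εσ·A_surf·T⁴ with A_surf = 4πr² = 74.20 m².
T⁴ = 16150/(0.62·5.67×10⁻⁸·74.20) = 6.191×10⁹ K⁴.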